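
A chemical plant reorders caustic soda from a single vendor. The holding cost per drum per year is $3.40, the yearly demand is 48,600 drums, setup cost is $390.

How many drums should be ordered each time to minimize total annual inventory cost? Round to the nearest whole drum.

Q* = √(2·D·S / H) = √(2·48,600·390 / 3.4) = √11,149,411.8 ≈ 3,339.07

3,339 drums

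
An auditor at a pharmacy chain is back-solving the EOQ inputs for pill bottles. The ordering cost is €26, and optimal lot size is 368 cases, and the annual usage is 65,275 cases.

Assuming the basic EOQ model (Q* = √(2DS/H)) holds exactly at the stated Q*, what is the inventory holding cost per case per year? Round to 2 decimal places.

From Q* = √(2DS/H) ⇒ Q*² = 2DS/H.
H = 2DS / Q² = 2 × 65,275 × 26 / 368² = 25.0642

€25.06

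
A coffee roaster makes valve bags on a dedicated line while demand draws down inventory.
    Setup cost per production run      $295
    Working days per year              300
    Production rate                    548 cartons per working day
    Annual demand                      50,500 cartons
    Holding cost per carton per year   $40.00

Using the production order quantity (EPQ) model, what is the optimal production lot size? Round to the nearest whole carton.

Daily demand d = 50,500/300 = 168.333; p = 548; 1 − d/p = 0.69282
EPQ = √(2DS / (H(1 − d/p)))
    = √(2 × 50,500 × 295 / (40 × 0.69282)) ≈ 1,036.89

1,037 cartons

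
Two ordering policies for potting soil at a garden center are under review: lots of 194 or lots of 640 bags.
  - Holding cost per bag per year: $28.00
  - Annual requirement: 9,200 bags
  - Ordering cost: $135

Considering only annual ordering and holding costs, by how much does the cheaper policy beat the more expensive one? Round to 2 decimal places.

$1,782.56

Annual cost at Q: ordering D·S/Q plus holding Q·H/2.
TC(194) = (9,200/194)×135 + (194/2)×28 = $9,118.06
TC(640) = (9,200/640)×135 + (640/2)×28 = $10,900.62
Lots of 194 are cheaper by $1,782.56.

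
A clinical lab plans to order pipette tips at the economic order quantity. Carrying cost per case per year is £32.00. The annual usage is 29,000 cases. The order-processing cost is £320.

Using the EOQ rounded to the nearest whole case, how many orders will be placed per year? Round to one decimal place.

2DS/H = 2·29,000·320/32 = 580,000.00
EOQ = √580,000.00 ≈ 761.58 → Q = 762
N = D/Q = 29,000/762 ≈ 38.058 orders/yr

38.1 orders per year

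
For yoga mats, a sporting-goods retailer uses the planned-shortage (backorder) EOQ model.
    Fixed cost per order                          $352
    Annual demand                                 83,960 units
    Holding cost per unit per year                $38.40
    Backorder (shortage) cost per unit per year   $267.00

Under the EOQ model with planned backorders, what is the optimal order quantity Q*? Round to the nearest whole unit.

Q* = √(2DS/H) · √((H + b)/b)
   = √(2 × 83,960 × 352 / 38.4) · √((38.4 + 267) / 267)
   = 1,240.672 × 1.0695 ≈ 1,326.89

1,327 units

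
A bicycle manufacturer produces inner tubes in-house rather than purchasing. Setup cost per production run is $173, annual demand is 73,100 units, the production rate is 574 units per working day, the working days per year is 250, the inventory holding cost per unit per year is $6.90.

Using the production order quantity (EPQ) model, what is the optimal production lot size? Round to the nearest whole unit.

Daily demand d = 73,100/250 = 292.400; p = 574; 1 − d/p = 0.49059
EPQ = √(2DS / (H(1 − d/p)))
    = √(2 × 73,100 × 173 / (6.9 × 0.49059)) ≈ 2,733.45

2,733 units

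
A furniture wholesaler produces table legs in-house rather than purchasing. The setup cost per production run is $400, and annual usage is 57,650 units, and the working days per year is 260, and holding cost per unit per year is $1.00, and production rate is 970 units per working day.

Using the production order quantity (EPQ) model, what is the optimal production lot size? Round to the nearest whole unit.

Daily demand d = 57,650/260 = 221.731; p = 970; 1 − d/p = 0.77141
EPQ = √(2DS / (H(1 − d/p)))
    = √(2 × 57,650 × 400 / (1 × 0.77141)) ≈ 7,732.17

7,732 units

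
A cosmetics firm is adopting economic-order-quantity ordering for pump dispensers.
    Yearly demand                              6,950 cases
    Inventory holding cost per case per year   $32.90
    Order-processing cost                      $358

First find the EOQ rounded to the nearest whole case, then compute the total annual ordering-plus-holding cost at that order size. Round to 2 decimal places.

2DS/H = 2·6,950·358/32.9 = 151,252.28
EOQ = √151,252.28 ≈ 388.91 → Q = 389 cases
Ordering: D/Q × S = 6,950/389 × $358 = $6,396.14
Holding:  Q/2 × H = 389/2 × $32.9 = $6,399.05
Total = $6,396.14 + $6,399.05 = $12,795.19

$12,795.19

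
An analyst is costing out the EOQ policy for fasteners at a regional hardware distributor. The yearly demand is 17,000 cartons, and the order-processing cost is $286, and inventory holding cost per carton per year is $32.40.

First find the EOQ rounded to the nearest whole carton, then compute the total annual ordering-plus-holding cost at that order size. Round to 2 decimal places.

$17,749.86

Optimal lot size Q* = (2 × 17,000 × $286 / $32.4)^½ ≈ 547.84 → Q = 548 cartons
Ordering: D/Q × S = 17,000/548 × $286 = $8,872.26
Holding:  Q/2 × H = 548/2 × $32.4 = $8,877.60
Total = $8,872.26 + $8,877.60 = $17,749.86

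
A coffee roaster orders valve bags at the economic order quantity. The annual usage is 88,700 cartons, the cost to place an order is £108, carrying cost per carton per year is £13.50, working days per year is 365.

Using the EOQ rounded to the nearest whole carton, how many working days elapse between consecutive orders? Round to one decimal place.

EOQ = √(2DS/H) = √(2 × 88,700 × 108 / 13.5)
    = √(1,419,200.00) ≈ 1,191.30 → Q = 1,191 cartons
Days between orders = 365 / (D/Q) = 365 / 74.475 ≈ 4.901

4.9 days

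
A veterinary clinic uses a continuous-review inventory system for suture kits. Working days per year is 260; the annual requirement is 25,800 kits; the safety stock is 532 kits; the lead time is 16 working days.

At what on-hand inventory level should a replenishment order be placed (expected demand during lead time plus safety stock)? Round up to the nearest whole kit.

2,120 kits

Daily demand d = 25,800 / 260 = 99.231 kits/day
Demand during lead time = 99.231 × 16 = 1,587.69
Reorder point = 1,587.69 + 532 = 2,119.69 → round up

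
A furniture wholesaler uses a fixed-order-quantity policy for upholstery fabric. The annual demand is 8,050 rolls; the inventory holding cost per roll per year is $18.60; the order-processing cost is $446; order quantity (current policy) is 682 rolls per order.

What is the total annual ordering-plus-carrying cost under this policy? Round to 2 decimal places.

$11,606.97

Orders/yr = 8,050/682 = 11.804; ordering cost = 11.804 × $446 = $5,264.37
Average inventory = 682/2 = 341; holding cost = 341 × $18.6 = $6,342.60
Total = $5,264.37 + $6,342.60 = $11,606.97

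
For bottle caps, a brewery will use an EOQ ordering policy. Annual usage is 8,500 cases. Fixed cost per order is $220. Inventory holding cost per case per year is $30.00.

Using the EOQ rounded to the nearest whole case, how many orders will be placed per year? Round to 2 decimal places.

24.08 orders per year

2DS/H = 2·8,500·220/30 = 124,666.67
EOQ = √124,666.67 ≈ 353.08 → Q = 353
Orders per year = D/Q = 8,500 / 353 = 24.079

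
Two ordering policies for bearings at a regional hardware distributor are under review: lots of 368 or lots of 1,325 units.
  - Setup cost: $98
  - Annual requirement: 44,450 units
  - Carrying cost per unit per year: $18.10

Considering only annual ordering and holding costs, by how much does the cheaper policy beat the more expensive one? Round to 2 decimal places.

$111.24

TC(Q) = (D/Q)S + (Q/2)H
TC(368) = (44,450/368)×98 + (368/2)×18.1 = $15,167.63
TC(1,325) = (44,450/1,325)×98 + (1,325/2)×18.1 = $15,278.87
Cheaper: Q = 368.  Difference = $111.24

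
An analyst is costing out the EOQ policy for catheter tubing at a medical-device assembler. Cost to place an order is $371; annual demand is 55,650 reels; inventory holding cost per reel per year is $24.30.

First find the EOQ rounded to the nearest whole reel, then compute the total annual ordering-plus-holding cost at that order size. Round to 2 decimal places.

EOQ = √(2DS/H) = √(2 × 55,650 × 371 / 24.3)
    = √(1,699,271.60) ≈ 1,303.56 → Q = 1,304 reels
Annual ordering cost = (D/Q)·S = (55,650/1,304) × 371 = $15,832.94
Annual holding cost  = (Q/2)·H = (1,304/2) × 24.3 = $15,843.60
Total = $15,832.94 + $15,843.60 = $31,676.54

$31,676.54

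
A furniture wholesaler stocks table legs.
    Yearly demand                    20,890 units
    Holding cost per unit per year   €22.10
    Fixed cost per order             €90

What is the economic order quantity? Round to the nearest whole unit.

412 units

2DS/H = 2·20,890·90/22.1 = 170,144.80
EOQ = √170,144.80 ≈ 412.49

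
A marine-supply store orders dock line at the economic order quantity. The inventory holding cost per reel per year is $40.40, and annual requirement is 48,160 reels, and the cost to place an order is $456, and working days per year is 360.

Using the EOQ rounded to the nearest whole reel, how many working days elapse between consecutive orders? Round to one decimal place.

Optimal lot size Q* = (2 × 48,160 × $456 / $40.4)^½ ≈ 1,042.68 → Q = 1,043 reels
Days between orders = 360 / (D/Q) = 360 / 46.174 ≈ 7.797

7.8 days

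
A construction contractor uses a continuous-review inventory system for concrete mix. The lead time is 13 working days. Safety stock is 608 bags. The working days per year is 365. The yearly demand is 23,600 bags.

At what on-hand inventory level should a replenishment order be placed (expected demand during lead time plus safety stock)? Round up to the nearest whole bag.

1,449 bags

Daily demand d = 23,600 / 365 = 64.658 bags/day
Demand during lead time = 64.658 × 13 = 840.55
Reorder point = 840.55 + 608 = 1,448.55 → round up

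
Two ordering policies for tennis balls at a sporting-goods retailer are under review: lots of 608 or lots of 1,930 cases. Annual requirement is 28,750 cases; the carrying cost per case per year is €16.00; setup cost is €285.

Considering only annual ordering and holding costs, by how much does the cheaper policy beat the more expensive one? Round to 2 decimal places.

€1,344.90

TC(Q) = (D/Q)S + (Q/2)H
TC(608) = (28,750/608)×285 + (608/2)×16 = €18,340.56
TC(1,930) = (28,750/1,930)×285 + (1,930/2)×16 = €19,685.47
Cheaper: Q = 608.  Difference = €1,344.90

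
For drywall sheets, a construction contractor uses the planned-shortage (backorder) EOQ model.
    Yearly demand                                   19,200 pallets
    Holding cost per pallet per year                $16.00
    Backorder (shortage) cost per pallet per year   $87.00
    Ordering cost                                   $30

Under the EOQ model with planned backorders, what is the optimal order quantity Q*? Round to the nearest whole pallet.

292 pallets

Q* = √(2DS/H) · √((H + b)/b)
   = √(2 × 19,200 × 30 / 16) · √((16 + 87) / 87)
   = 268.328 × 1.0881 ≈ 291.96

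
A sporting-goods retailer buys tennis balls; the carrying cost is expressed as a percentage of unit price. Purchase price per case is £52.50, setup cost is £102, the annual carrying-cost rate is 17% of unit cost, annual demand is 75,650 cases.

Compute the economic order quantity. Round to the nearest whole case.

1,315 cases

Carrying cost H = £52.5 × 17% = £8.9250/case/yr
EOQ = √(2DS/H) = √(2 × 75,650 × 102 / 8.925)
    = √(1,729,142.86) ≈ 1,314.97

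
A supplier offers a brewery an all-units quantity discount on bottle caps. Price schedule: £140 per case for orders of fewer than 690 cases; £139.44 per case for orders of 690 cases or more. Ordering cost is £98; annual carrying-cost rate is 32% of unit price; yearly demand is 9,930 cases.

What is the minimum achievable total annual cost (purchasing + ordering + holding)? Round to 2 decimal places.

£1,399,537.74

H₁ = 32%×£140 = £44.8000;  H₂ = 32%×£139.44 = £44.6208
EOQ₁ = √(2×9,930×98/44.8000) = 208.43  (< 690, feasible at tier 1)
EOQ₂ = √(2×9,930×98/44.6208) = 208.85  (< 690 → use Q = 690 at tier-2 price)
TC(tier 1 (EOQ₁), Q≈208.4) = £1,399,537.74
TC(tier 2, Q≈690.0) = £1,401,443.72
Minimum at tier 1 (EOQ₁): £1,399,537.74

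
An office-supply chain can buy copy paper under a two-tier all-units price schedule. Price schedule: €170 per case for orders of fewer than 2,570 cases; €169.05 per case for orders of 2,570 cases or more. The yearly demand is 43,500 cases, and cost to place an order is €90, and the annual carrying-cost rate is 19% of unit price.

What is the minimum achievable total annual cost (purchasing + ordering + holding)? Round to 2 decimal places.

H₁ = 19%×€170 = €32.3000;  H₂ = 19%×€169.05 = €32.1195
EOQ₁ = √(2×43,500×90/32.3000) = 492.36  (< 2,570, feasible at tier 1)
EOQ₂ = √(2×43,500×90/32.1195) = 493.74  (< 2,570 → use Q = 2,570 at tier-2 price)
TC(tier 1 (EOQ₁), Q≈492.4) = €7,410,903.11
TC(tier 2, Q≈2,570.0) = €7,396,471.90
Minimum at tier 2: €7,396,471.90

€7,396,471.90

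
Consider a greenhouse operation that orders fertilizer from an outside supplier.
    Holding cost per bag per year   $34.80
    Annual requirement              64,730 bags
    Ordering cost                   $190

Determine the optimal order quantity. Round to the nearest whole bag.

EOQ = √(2DS/H) = √(2 × 64,730 × 190 / 34.8)
    = √(706,821.84) ≈ 840.73

841 bags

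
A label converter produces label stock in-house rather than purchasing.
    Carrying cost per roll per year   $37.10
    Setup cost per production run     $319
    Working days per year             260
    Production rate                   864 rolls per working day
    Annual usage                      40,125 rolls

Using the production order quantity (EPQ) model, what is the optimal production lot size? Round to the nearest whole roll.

d = 40,125/260 = 154.3269 rolls/day;  effective holding cost H(1 − d/p) = 37.1·(1 − 154.3269/864) = 30.47323
Q* = √(2DS / H_eff) = √(2·40,125·319 / 30.47323) ≈ 916.56

917 rolls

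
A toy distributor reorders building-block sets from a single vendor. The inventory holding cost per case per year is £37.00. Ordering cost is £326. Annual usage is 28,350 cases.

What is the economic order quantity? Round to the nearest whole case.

707 cases

Q* = √(2·D·S / H) = √(2·28,350·326 / 37) = √499,573.0 ≈ 706.80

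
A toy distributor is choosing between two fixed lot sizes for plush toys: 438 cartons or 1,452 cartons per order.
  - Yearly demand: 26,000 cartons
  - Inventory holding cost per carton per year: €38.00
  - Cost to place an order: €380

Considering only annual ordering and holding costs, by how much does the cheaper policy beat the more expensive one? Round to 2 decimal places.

For each Q, cost = (D/Q)·S + (Q/2)·H.
TC(438) = (26,000/438)×380 + (438/2)×38 = €30,879.08
TC(1,452) = (26,000/1,452)×380 + (1,452/2)×38 = €34,392.41
Cheaper: Q = 438.  Difference = €3,513.33

€3,513.33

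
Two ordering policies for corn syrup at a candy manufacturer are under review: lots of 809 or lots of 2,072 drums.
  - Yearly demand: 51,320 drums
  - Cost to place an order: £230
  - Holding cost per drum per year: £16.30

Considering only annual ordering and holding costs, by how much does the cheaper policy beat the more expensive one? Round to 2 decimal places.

£1,399.81

TC(Q) = (D/Q)S + (Q/2)H
TC(809) = (51,320/809)×230 + (809/2)×16.3 = £21,183.71
TC(2,072) = (51,320/2,072)×230 + (2,072/2)×16.3 = £22,583.52
Cheaper: Q = 809.  Difference = £1,399.81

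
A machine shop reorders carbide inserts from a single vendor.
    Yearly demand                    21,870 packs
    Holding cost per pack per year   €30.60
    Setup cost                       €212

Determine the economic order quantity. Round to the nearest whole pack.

Q* = √(2·D·S / H) = √(2·21,870·212 / 30.6) = √303,035.3 ≈ 550.49

550 packs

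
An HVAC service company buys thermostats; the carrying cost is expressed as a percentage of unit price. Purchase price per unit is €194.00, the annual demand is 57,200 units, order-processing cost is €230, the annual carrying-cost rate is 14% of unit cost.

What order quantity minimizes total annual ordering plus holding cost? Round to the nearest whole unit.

Holding cost per unit per year: H = 14% × €194 = €27.1600
Q* = √(2·D·S / H) = √(2·57,200·230 / 27.16) = √968,777.6 ≈ 984.27

984 units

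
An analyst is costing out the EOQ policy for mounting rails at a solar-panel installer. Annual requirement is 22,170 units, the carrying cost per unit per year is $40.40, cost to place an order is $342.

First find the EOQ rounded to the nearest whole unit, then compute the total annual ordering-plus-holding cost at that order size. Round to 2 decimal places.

$24,751.51

2DS/H = 2·22,170·342/40.4 = 375,353.47
EOQ = √375,353.47 ≈ 612.66 → Q = 613 units
Annual ordering cost = (D/Q)·S = (22,170/613) × 342 = $12,368.91
Annual holding cost  = (Q/2)·H = (613/2) × 40.4 = $12,382.60
Total = $12,368.91 + $12,382.60 = $24,751.51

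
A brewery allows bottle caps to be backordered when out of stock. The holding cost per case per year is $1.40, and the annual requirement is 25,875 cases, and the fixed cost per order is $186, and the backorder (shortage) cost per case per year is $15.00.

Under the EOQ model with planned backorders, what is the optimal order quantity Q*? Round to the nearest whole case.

2,742 cases

Q* = √(2DS/H) · √((H + b)/b)
   = √(2 × 25,875 × 186 / 1.4) · √((1.4 + 15) / 15)
   = 2,622.090 × 1.0456 ≈ 2,741.73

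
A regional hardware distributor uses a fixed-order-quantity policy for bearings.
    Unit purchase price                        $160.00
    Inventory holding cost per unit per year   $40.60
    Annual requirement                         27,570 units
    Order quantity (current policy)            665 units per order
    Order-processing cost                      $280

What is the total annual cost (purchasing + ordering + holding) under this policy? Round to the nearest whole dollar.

$4,436,308

Orders/yr = 27,570/665 = 41.459; ordering cost = 41.459 × $280 = $11,608.42
Average inventory = 665/2 = 332.5; holding cost = 332.5 × $40.6 = $13,499.50
Purchase cost = D·C = 27,570 × 160 = $4,411,200.00
Total = $11,608.42 + $13,499.50 + $4,411,200.00 = $4,436,307.92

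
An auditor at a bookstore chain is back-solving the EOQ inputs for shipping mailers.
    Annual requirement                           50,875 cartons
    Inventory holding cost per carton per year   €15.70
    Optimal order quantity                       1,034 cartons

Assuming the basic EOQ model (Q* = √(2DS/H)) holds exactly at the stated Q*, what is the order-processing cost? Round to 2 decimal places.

From Q* = √(2DS/H) ⇒ Q*² = 2DS/H.
S = Q²H / (2D) = 1,034² × 15.7 / (2 × 50,875) = 164.9705

€164.97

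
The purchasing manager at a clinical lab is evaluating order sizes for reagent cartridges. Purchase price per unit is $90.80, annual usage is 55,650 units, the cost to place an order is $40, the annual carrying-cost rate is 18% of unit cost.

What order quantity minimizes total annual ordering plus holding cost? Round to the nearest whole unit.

522 units

Carrying cost H = $90.8 × 18% = $16.3440/unit/yr
Q* = √(2·D·S / H) = √(2·55,650·40 / 16.344) = √272,393.5 ≈ 521.91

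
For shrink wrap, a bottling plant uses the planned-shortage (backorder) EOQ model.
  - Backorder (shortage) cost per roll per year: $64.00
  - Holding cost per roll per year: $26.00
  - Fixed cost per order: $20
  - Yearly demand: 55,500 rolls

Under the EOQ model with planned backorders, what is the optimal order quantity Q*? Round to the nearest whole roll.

347 rolls

Q* = √(2DS/H) · √((H + b)/b)
   = √(2 × 55,500 × 20 / 26) · √((26 + 64) / 64)
   = 292.206 × 1.1859 ≈ 346.51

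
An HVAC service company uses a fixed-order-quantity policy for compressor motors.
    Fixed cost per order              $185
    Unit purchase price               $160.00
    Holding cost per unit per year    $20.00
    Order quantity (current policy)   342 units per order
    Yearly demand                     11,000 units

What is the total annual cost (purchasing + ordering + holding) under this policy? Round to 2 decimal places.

Orders/yr = 11,000/342 = 32.164; ordering cost = 32.164 × $185 = $5,950.29
Average inventory = 342/2 = 171; holding cost = 171 × $20 = $3,420.00
Purchase cost = D·C = 11,000 × 160 = $1,760,000.00
Total = $5,950.29 + $3,420.00 + $1,760,000.00 = $1,769,370.29

$1,769,370.29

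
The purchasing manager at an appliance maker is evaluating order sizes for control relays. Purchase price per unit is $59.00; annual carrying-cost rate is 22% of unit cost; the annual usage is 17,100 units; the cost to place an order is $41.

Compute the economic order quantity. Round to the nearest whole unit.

Carrying cost H = $59 × 22% = $12.9800/unit/yr
Optimal lot size Q* = (2 × 17,100 × $41 / $12.98)^½ ≈ 328.68

329 units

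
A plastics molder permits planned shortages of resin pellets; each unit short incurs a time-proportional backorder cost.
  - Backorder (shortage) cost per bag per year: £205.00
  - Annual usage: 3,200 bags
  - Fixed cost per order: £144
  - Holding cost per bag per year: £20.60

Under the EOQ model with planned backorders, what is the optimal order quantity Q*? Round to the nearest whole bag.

222 bags

Basic EOQ = √(2·3,200·144/20.6) = 211.513
Backorder adjustment √((H+b)/b) = √((20.6+205)/205) = 1.0490
Q* = 211.513 × 1.0490 ≈ 221.89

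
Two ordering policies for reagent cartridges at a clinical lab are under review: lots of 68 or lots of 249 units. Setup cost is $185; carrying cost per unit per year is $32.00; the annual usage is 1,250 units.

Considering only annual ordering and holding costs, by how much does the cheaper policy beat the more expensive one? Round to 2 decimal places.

$423.98

For each Q, cost = (D/Q)·S + (Q/2)·H.
TC(68) = (1,250/68)×185 + (68/2)×32 = $4,488.74
TC(249) = (1,250/249)×185 + (249/2)×32 = $4,912.71
Cheaper: Q = 68.  Difference = $423.98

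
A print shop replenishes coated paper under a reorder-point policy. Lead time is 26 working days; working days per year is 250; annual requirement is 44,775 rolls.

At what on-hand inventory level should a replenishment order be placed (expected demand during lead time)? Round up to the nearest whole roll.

4,657 rolls

Daily demand d = 44,775 / 250 = 179.100 rolls/day
Demand during lead time = 179.100 × 26 = 4,656.60
Reorder point = 4,656.60 → round up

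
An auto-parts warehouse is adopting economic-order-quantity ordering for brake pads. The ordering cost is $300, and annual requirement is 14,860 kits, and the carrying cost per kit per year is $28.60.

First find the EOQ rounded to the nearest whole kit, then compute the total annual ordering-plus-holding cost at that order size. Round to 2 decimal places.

$15,968.65

Optimal lot size Q* = (2 × 14,860 × $300 / $28.6)^½ ≈ 558.34 → Q = 558 kits
Orders/yr = 14,860/558 = 26.631; ordering cost = 26.631 × $300 = $7,989.25
Average inventory = 558/2 = 279; holding cost = 279 × $28.6 = $7,979.40
Total = $7,989.25 + $7,979.40 = $15,968.65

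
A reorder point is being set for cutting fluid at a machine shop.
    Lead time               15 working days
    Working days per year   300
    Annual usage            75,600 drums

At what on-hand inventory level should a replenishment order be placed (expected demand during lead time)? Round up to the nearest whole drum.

3,780 drums

Daily demand d = 75,600 / 300 = 252.000 drums/day
Demand during lead time = 252.000 × 15 = 3,780.00
Reorder point = 3,780.00 → round up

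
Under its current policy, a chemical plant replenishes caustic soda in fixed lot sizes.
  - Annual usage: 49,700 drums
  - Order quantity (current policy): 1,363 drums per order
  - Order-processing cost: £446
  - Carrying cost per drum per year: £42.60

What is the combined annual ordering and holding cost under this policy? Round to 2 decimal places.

Annual ordering cost = (D/Q)·S = (49,700/1,363) × 446 = £16,262.80
Annual holding cost  = (Q/2)·H = (1,363/2) × 42.6 = £29,031.90
Total = £16,262.80 + £29,031.90 = £45,294.70

£45,294.70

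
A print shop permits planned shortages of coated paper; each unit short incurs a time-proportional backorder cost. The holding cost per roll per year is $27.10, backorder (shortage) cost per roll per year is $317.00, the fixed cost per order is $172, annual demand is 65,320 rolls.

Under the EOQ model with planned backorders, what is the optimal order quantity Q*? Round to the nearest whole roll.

Basic EOQ = √(2·65,320·172/27.1) = 910.579
Backorder adjustment √((H+b)/b) = √((27.1+317)/317) = 1.0419
Q* = 910.579 × 1.0419 ≈ 948.70

949 rolls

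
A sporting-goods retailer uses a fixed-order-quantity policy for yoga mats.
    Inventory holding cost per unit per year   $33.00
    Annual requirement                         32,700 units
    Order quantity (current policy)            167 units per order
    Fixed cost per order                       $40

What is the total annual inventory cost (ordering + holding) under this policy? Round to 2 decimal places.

$10,587.84

Ordering: D/Q × S = 32,700/167 × $40 = $7,832.34
Holding:  Q/2 × H = 167/2 × $33 = $2,755.50
Total = $7,832.34 + $2,755.50 = $10,587.84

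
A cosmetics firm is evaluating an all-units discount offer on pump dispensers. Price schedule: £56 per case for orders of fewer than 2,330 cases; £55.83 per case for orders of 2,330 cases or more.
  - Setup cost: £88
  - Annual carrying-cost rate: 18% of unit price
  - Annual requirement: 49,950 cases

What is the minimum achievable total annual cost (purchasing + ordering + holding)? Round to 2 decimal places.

£2,802,302.57

H₁ = 18%×£56 = £10.0800;  H₂ = 18%×£55.83 = £10.0494
EOQ₁ = √(2×49,950×88/10.0800) = 933.89  (< 2,330, feasible at tier 1)
EOQ₂ = √(2×49,950×88/10.0494) = 935.31  (< 2,330 → use Q = 2,330 at tier-2 price)
TC(tier 1 (EOQ₁), Q≈933.9) = £2,806,613.57
TC(tier 2, Q≈2,330.0) = £2,802,302.57
Minimum at tier 2: £2,802,302.57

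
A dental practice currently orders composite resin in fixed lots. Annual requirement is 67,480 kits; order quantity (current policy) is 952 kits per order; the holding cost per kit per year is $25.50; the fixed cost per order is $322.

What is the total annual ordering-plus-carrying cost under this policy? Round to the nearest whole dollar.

$34,962

Ordering: D/Q × S = 67,480/952 × $322 = $22,824.12
Holding:  Q/2 × H = 952/2 × $25.5 = $12,138.00
Total = $22,824.12 + $12,138.00 = $34,962.12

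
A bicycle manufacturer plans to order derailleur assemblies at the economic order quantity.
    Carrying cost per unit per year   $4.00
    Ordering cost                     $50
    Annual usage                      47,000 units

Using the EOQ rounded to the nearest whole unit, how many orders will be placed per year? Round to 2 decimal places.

43.36 orders per year

EOQ = √(2DS/H) = √(2 × 47,000 × 50 / 4)
    = √(1,175,000.00) ≈ 1,083.97 → Q = 1,084
N = D/Q = 47,000/1,084 ≈ 43.358 orders/yr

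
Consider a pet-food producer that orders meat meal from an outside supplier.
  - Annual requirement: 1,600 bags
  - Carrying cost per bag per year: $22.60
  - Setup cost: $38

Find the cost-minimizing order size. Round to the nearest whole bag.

EOQ = √(2DS/H) = √(2 × 1,600 × 38 / 22.6)
    = √(5,380.53) ≈ 73.35

73 bags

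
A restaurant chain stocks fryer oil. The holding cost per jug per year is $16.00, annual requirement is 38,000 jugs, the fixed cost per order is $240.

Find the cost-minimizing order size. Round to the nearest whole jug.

1,068 jugs

2DS/H = 2·38,000·240/16 = 1,140,000.00
EOQ = √1,140,000.00 ≈ 1,067.71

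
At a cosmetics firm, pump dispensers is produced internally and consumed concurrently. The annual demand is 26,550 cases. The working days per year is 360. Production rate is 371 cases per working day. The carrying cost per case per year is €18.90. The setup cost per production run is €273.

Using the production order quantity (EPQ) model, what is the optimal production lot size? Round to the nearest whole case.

978 cases

Daily demand d = 26,550/360 = 73.750; p = 371; 1 − d/p = 0.80121
EPQ = √(2DS / (H(1 − d/p)))
    = √(2 × 26,550 × 273 / (18.9 × 0.80121)) ≈ 978.42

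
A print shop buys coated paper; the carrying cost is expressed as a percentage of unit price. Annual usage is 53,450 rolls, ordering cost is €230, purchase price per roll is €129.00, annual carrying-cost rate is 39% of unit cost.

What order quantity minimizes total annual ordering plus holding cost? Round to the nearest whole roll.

699 rolls

Holding cost per roll per year: H = 39% × €129 = €50.3100
Optimal lot size Q* = (2 × 53,450 × €230 / €50.31)^½ ≈ 699.08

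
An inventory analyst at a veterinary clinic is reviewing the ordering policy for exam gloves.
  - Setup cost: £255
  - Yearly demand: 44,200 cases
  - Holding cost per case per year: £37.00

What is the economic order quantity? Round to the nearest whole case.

Optimal lot size Q* = (2 × 44,200 × £255 / £37)^½ ≈ 780.54

781 cases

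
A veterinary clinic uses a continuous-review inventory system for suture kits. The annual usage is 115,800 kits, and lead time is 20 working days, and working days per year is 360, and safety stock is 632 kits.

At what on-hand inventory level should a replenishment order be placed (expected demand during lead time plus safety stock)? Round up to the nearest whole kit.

7,066 kits

Daily demand d = 115,800 / 360 = 321.667 kits/day
Demand during lead time = 321.667 × 20 = 6,433.33
Reorder point = 6,433.33 + 632 = 7,065.33 → round up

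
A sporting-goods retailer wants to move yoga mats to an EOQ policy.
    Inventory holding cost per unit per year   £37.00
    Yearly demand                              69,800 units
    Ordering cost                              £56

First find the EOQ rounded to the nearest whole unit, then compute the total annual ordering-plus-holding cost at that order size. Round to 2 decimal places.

£17,007.39

2DS/H = 2·69,800·56/37 = 211,286.49
EOQ = √211,286.49 ≈ 459.66 → Q = 460 units
Ordering: D/Q × S = 69,800/460 × £56 = £8,497.39
Holding:  Q/2 × H = 460/2 × £37 = £8,510.00
Total = £8,497.39 + £8,510.00 = £17,007.39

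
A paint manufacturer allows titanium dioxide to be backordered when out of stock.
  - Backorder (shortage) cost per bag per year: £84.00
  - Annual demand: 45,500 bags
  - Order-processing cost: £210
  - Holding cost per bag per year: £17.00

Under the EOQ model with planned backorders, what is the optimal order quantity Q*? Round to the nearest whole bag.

Basic EOQ = √(2·45,500·210/17) = 1,060.244
Backorder adjustment √((H+b)/b) = √((17+84)/84) = 1.0965
Q* = 1,060.244 × 1.0965 ≈ 1,162.59

1,163 bags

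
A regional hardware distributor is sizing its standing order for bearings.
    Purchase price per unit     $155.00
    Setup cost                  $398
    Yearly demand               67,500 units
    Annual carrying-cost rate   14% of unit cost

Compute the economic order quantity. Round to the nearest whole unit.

1,574 units

Holding cost per unit per year: H = 14% × $155 = $21.7000
Q* = √(2·D·S / H) = √(2·67,500·398 / 21.7) = √2,476,036.9 ≈ 1,573.54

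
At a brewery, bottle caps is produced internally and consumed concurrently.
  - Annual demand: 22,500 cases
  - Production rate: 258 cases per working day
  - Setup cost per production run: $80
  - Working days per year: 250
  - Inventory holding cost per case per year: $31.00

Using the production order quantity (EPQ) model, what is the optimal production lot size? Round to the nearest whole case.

422 cases

d = 22,500/250 = 90.0000 cases/day;  effective holding cost H(1 − d/p) = 31·(1 − 90.0000/258) = 20.18605
Q* = √(2DS / H_eff) = √(2·22,500·80 / 20.18605) ≈ 422.30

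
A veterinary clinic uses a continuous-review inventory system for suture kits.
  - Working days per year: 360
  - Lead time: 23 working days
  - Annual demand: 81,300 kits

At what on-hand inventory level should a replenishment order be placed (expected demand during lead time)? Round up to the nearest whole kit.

5,195 kits

Daily demand d = 81,300 / 360 = 225.833 kits/day
Demand during lead time = 225.833 × 23 = 5,194.17
Reorder point = 5,194.17 → round up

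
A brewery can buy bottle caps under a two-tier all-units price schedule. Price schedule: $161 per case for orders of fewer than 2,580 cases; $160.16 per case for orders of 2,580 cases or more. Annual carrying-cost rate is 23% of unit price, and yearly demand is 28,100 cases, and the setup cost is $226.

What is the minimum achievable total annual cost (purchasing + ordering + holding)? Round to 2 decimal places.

H₁ = 23%×$161 = $37.0300;  H₂ = 23%×$160.16 = $36.8368
EOQ₁ = √(2×28,100×226/37.0300) = 585.66  (< 2,580, feasible at tier 1)
EOQ₂ = √(2×28,100×226/36.8368) = 587.19  (< 2,580 → use Q = 2,580 at tier-2 price)
TC(tier 1 (EOQ₁), Q≈585.7) = $4,545,786.99
TC(tier 2, Q≈2,580.0) = $4,550,476.94
Minimum at tier 1 (EOQ₁): $4,545,786.99

$4,545,786.99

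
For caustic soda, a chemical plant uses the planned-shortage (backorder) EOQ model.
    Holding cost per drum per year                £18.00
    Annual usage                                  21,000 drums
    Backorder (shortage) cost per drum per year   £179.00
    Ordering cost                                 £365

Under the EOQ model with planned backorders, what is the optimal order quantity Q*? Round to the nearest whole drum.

968 drums

Basic EOQ = √(2·21,000·365/18) = 922.858
Backorder adjustment √((H+b)/b) = √((18+179)/179) = 1.0491
Q* = 922.858 × 1.0491 ≈ 968.15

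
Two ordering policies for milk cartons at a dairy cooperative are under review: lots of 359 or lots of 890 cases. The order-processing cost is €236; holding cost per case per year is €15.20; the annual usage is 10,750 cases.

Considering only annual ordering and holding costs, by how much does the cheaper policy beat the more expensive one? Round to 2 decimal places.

€180.69

Annual cost at Q: ordering D·S/Q plus holding Q·H/2.
TC(359) = (10,750/359)×236 + (359/2)×15.2 = €9,795.25
TC(890) = (10,750/890)×236 + (890/2)×15.2 = €9,614.56
Lots of 890 are cheaper by €180.69.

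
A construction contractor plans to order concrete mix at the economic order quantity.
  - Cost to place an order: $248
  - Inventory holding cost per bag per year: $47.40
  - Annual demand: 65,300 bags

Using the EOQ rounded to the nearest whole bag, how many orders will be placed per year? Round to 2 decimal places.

Q* = √(2·D·S / H) = √(2·65,300·248 / 47.4) = √683,308.0 ≈ 826.62 → Q = 827
N = D/Q = 65,300/827 ≈ 78.960 orders/yr

78.96 orders per year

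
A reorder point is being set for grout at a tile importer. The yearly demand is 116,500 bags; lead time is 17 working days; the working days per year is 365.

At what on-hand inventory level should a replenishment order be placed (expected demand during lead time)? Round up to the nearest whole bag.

Daily demand d = 116,500 / 365 = 319.178 bags/day
Demand during lead time = 319.178 × 17 = 5,426.03
Reorder point = 5,426.03 → round up

5,427 bags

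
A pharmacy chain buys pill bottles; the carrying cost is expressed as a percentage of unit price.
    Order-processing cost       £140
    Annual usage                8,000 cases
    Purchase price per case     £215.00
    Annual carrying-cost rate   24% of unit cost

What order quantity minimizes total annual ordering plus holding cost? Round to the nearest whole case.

Holding cost per case per year: H = 24% × £215 = £51.6000
EOQ = √(2DS/H) = √(2 × 8,000 × 140 / 51.6)
    = √(43,410.85) ≈ 208.35

208 cases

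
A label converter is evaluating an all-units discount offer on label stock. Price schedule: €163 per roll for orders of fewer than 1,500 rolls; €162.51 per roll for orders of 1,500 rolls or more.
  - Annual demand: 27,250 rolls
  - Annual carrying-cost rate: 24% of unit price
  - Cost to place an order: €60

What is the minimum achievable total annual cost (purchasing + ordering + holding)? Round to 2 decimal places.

€4,453,060.28

H₁ = 24%×€163 = €39.1200;  H₂ = 24%×€162.51 = €39.0024
EOQ₁ = √(2×27,250×60/39.1200) = 289.12  (< 1,500, feasible at tier 1)
EOQ₂ = √(2×27,250×60/39.0024) = 289.55  (< 1,500 → use Q = 1,500 at tier-2 price)
TC(tier 1 (EOQ₁), Q≈289.1) = €4,453,060.28
TC(tier 2, Q≈1,500.0) = €4,458,739.30
Minimum at tier 1 (EOQ₁): €4,453,060.28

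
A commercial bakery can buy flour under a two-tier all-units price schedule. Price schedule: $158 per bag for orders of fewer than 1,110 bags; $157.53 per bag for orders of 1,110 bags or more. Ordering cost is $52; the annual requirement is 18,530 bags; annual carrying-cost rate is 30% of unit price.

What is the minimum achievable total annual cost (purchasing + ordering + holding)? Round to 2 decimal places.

$2,937,297.48

H₁ = 30%×$158 = $47.4000;  H₂ = 30%×$157.53 = $47.2590
EOQ₁ = √(2×18,530×52/47.4000) = 201.63  (< 1,110, feasible at tier 1)
EOQ₂ = √(2×18,530×52/47.2590) = 201.94  (< 1,110 → use Q = 1,110 at tier-2 price)
TC(tier 1 (EOQ₁), Q≈201.6) = $2,937,297.48
TC(tier 2, Q≈1,110.0) = $2,946,127.72
Minimum at tier 1 (EOQ₁): $2,937,297.48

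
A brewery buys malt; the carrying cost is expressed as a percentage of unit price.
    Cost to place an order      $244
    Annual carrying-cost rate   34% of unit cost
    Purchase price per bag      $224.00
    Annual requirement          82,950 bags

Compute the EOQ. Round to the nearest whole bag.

729 bags

Carrying cost H = $224 × 34% = $76.1600/bag/yr
Optimal lot size Q* = (2 × 82,950 × $244 / $76.16)^½ ≈ 729.05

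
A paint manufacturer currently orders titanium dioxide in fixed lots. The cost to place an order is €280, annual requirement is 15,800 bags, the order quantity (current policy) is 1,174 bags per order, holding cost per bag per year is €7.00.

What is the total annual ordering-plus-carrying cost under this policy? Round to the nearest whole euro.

Annual ordering cost = (D/Q)·S = (15,800/1,174) × 280 = €3,768.31
Annual holding cost  = (Q/2)·H = (1,174/2) × 7 = €4,109.00
Total = €3,768.31 + €4,109.00 = €7,877.31

€7,877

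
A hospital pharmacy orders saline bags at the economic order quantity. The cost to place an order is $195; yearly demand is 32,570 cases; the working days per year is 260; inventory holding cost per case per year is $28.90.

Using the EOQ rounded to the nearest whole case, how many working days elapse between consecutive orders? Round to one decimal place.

Optimal lot size Q* = (2 × 32,570 × $195 / $28.9)^½ ≈ 662.97 → Q = 663 cases
Cycle time = (working days × Q)/D = (260 × 663) / 32,570 = 5.293 days

5.3 days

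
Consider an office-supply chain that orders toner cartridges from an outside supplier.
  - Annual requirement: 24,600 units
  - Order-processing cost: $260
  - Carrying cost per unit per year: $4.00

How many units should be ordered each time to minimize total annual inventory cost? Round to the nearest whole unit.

1,788 units

2DS/H = 2·24,600·260/4 = 3,198,000.00
EOQ = √3,198,000.00 ≈ 1,788.30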